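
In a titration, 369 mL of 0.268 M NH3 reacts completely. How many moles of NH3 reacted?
Moles = Molarity × Volume (L)
Moles = 0.268 M × 0.369 L = 0.09889 mol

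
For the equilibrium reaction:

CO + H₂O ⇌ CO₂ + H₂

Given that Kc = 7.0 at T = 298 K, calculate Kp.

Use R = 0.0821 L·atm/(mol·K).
K_p = 7.0000

Δn = (moles gaseous products) − (moles gaseous reactants) = 0
T = 298 K; RT = 0.0821 × 298 = 24.4658
Kp = Kc·(RT)^Δn = 7.0 × (24.4658)^0 = 7.0 × 1 = 7.0000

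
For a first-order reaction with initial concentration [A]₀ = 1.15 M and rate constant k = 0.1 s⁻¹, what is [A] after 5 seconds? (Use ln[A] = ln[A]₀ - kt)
0.6975 M

ln[A] = ln[A]₀ - k·t = ln(1.15) - (0.1)·(5) = 0.1398 - 0.5000 = -0.3602
[A] = e^(-0.3602) = 0.6975 M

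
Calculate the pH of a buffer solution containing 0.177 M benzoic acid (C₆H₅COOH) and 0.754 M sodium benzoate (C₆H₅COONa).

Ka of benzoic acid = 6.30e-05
pH = 4.83

pKa = -log(6.30e-05) = 4.20. pH = pKa + log([A⁻]/[HA]) = 4.20 + log(0.754/0.177)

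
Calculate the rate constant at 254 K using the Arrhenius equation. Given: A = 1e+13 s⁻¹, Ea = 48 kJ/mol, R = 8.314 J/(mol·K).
1.34e+03 s⁻¹

k = A·exp(-Ea/(R·T)) = 1e+13·exp(-48000/(8.314·254)) = 1e+13·exp(-22.7299) = 1e+13·1.3444e-10 = 1.34e+03 s⁻¹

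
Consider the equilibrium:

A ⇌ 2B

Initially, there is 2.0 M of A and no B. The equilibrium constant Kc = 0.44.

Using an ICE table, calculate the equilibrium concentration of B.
[B] = 0.835 M

ICE: [A] = 2.0 − x, [B] = 2x.
Kc = (2x)²/(2.0 − x) = 0.44 ⇒ 4x² + 0.44x − 0.88 = 0.
x = (−0.44 + √(0.44² + 4·4·0.88))/(2·4) = (−0.44 + √14.274)/8 = 0.41726.
[B] = 2x = 0.835 M.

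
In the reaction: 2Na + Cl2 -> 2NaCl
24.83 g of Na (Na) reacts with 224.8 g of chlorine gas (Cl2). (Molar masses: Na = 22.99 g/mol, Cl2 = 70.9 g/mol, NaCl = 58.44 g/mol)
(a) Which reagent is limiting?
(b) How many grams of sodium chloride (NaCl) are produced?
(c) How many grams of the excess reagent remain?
(a) Na, (b) 63.12 g, (c) 186.5 g

Moles of Na = 24.83 g ÷ 22.99 g/mol = 1.08003 mol
Moles of Cl2 = 224.8 g ÷ 70.9 g/mol = 3.17066 mol
Moles ÷ coefficient: Na: 1.08003/2 = 0.54, Cl2: 3.17066/1 = 3.171
(a) Na has the smaller value, so Na is the limiting reagent.
(b) Moles of NaCl = 1.08003 mol Na × (2/2) = 1.08003 mol; mass = 1.08003 mol × 58.44 g/mol = 63.12 g
(c) Cl2 consumed = 1.08003 × (1/2) = 0.540017 mol; remaining = 3.17066 − 0.540017 = 2.63065 mol; mass = 2.63065 mol × 70.9 g/mol = 186.5 g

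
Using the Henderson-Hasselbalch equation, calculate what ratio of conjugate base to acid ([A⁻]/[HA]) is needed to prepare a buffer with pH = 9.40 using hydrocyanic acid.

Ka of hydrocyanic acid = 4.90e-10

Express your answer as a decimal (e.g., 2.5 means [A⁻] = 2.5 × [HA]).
[A⁻]/[HA] = 1.231

pKa = −log(4.90e-10) = 9.3098. pH = pKa + log([A⁻]/[HA]). 9.40 = 9.3098 + log(ratio). log(ratio) = 9.40 − 9.3098 = 0.0902. ratio = 10^(0.0902) = 1.231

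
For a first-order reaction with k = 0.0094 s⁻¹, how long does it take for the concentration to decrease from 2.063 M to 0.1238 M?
299.28 s

From ln[A] = ln[A]₀ - k·t: t = ln([A]₀/[A])/k = ln(2.063/0.1238)/0.0094 = ln(16.6640)/0.0094 = 2.8132/0.0094 = 299.28 s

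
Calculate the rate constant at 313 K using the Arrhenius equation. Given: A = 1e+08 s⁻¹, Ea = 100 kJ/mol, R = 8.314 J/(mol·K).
2.05e-09 s⁻¹

k = A·exp(-Ea/(R·T)) = 1e+08·exp(-100000/(8.314·313)) = 1e+08·exp(-38.4278) = 1e+08·2.0465e-17 = 2.05e-09 s⁻¹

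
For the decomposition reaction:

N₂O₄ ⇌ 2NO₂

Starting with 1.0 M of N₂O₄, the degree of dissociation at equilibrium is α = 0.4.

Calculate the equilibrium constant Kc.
K_c = 1.0667

x = α·[A]₀ = 0.4 × 1.0 = 0.4 M dissociated.
At eq: [N₂O₄] = 1.0 − 0.4 = 0.6 M; [NO₂] = 2x = 0.8 M.
Kc = [NO₂]²/[N₂O₄] = (0.8)²/0.6 = 1.067.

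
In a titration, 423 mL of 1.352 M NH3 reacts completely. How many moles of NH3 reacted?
Moles = Molarity × Volume (L)
Moles = 1.352 M × 0.423 L = 0.5719 mol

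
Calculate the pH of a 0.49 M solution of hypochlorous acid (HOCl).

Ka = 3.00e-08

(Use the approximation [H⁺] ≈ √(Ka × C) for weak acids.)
pH = 3.92

[H⁺] = √(Ka × C) = √(3.00e-08 × 0.49) = 1.2124e-04. pH = -log(1.2124e-04)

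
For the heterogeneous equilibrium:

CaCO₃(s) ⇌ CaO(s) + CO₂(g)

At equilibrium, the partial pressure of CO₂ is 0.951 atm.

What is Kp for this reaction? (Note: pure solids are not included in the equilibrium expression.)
K_p = 0.951

Solids (CaCO₃, CaO) have activity 1 and are excluded.
Kp = P(CO₂) = 0.951.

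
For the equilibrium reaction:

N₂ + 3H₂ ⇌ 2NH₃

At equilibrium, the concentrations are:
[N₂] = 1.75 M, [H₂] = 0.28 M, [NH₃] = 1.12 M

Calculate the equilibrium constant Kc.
K_c = 32.6531

Kc = ([NH₃]^2) / ([N₂] × [H₂]^3)
   = ((1.12)^2) / ((1.75)·(0.28)^3)
   = 1.2544 / 0.038416 = 32.6531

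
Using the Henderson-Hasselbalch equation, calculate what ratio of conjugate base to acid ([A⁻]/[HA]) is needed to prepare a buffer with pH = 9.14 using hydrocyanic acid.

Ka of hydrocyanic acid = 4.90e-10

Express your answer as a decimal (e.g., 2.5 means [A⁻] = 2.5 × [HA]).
[A⁻]/[HA] = 0.676

pKa = −log(4.90e-10) = 9.3098. pH = pKa + log([A⁻]/[HA]). 9.14 = 9.3098 + log(ratio). log(ratio) = 9.14 − 9.3098 = -0.1698. ratio = 10^(-0.1698) = 0.676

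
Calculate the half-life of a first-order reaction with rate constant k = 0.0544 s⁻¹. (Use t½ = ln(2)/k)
12.74 s

t½ = ln(2)/k = 0.6931/0.0544 = 12.74 s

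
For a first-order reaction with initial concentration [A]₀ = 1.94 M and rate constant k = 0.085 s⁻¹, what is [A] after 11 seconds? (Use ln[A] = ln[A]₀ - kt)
0.7616 M

ln[A] = ln[A]₀ - k·t = ln(1.94) - (0.085)·(11) = 0.6627 - 0.9350 = -0.2723
[A] = e^(-0.2723) = 0.7616 M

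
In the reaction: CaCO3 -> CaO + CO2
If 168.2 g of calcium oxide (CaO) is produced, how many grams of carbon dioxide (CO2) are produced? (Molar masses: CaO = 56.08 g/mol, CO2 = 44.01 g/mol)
Moles of CaO = 168.2 g ÷ 56.08 g/mol = 2.99929 mol
Mole ratio: 1 mol CO2 / 1 mol CaO
Moles of CO2 = 2.99929 × (1/1) = 2.99929 mol
Mass of CO2 = 2.99929 mol × 44.01 g/mol = 132 g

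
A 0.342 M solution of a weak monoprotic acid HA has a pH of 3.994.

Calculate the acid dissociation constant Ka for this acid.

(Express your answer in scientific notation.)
K_a = 3.01e-08

[H⁺] = 10^(−pH) = 10^(−3.994) = 1.014e-04 M. For HA ⇌ H⁺ + A⁻, Ka = x²/(C − x) = (1.014e-04)²/(0.342 − 1.014e-04) = 3.01e-08.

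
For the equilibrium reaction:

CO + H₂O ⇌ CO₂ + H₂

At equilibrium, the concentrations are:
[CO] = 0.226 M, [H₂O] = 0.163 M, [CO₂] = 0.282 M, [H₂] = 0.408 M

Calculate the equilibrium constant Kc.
K_c = 3.1233

Kc = ([CO₂] × [H₂]) / ([CO] × [H₂O])
   = ((0.282)·(0.408)) / ((0.226)·(0.163))
   = 0.11506 / 0.036838 = 3.1233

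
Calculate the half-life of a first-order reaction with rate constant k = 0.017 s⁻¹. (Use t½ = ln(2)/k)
40.77 s

t½ = ln(2)/k = 0.6931/0.017 = 40.77 s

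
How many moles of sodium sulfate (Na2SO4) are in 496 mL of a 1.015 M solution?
Moles = Molarity × Volume (L)
Moles = 1.015 M × 0.496 L = 0.5034 mol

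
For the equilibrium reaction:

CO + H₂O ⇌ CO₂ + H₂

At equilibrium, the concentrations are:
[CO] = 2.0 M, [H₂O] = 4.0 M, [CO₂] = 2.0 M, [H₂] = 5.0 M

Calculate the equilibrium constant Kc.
K_c = 1.2500

Kc = ([CO₂] × [H₂]) / ([CO] × [H₂O])
   = ((2.0)·(5.0)) / ((2.0)·(4.0))
   = 10 / 8 = 1.2500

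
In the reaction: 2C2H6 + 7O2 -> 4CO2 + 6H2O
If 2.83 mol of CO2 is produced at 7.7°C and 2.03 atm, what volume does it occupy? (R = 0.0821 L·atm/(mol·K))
T = 7.7°C + 273.15 = 280.85 K
V = nRT/P = (2.83 × 0.0821 × 280.85) / 2.03
V = 32.14 L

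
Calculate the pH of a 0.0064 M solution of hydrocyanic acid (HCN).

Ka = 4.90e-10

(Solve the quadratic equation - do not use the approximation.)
pH = 5.75

x² + Ka×x - Ka×C = 0. Using quadratic formula: [H⁺] = 1.7706e-06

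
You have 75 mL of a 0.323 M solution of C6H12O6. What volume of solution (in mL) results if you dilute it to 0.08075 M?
Using M₁V₁ = M₂V₂:
0.323 × 75 = 0.08075 × V₂
V₂ = (0.323 × 75) / 0.08075 = 300 mL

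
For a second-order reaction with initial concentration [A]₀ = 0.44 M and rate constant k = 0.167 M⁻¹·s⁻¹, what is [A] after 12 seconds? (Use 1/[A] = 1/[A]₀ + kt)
0.2338 M

1/[A] = 1/[A]₀ + k·t = 1/0.44 + (0.167)·(12) = 2.2727 + 2.0040 = 4.2767
[A] = 1/4.2767 = 0.2338 M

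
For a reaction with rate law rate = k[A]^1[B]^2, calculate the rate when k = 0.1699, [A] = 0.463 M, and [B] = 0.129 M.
0.001309 M/s

rate = k·[A]^1·[B]^2 = 0.1699·(0.463)^1·(0.129)^2 = 0.1699·0.463·0.016641 = 0.001309 M/s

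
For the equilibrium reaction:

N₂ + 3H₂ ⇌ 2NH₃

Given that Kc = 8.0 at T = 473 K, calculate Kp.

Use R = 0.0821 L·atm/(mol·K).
K_p = 0.0053

Δn = (moles gaseous products) − (moles gaseous reactants) = -2
T = 473 K; RT = 0.0821 × 473 = 38.8333
Kp = Kc·(RT)^Δn = 8.0 × (38.8333)^-2 = 8.0 × 0.000663119 = 0.0053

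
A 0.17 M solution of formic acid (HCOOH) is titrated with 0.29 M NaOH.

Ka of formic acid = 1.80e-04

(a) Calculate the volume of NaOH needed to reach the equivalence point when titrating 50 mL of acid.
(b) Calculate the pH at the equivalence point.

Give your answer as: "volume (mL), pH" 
V = 29.3 mL, pH = 8.39

(a) At equivalence: moles acid = moles base.
moles acid = 0.17 × 0.05 = 0.0085 mol; V_NaOH = 0.0085/0.29 = 0.02931 L = 29.3 mL.
(b) At equivalence, all acid → conjugate base A⁻ at [A⁻] = 0.0085/0.07931 = 0.1072 M.
Kb = Kw/Ka = 1.0e-14/1.80e-04 = 5.556e-11; [OH⁻] = √(Kb·[A⁻]) = 2.440e-06; pOH = 5.61; pH = 14 − pOH = 8.39.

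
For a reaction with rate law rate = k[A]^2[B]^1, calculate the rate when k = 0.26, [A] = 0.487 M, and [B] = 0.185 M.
0.01141 M/s

rate = k·[A]^2·[B]^1 = 0.26·(0.487)^2·(0.185)^1 = 0.26·0.237169·0.185 = 0.01141 M/s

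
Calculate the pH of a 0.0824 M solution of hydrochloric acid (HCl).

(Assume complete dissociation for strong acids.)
pH = 1.08

[H⁺] = 0.0824 M for strong acid. pH = -log[H⁺] = -log(0.0824)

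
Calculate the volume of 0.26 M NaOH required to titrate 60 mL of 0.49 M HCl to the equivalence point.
V_{base} = 113.1 mL

At equivalence: moles acid = moles base.
moles HCl = 0.49 M × 0.06 L = 0.0294 mol
V_NaOH = 0.0294 mol ÷ 0.26 M = 0.1131 L = 113.1 mL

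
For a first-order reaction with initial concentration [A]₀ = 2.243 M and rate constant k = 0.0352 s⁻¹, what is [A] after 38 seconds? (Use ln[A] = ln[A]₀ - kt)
0.5887 M

ln[A] = ln[A]₀ - k·t = ln(2.243) - (0.0352)·(38) = 0.8078 - 1.3376 = -0.5298
[A] = e^(-0.5298) = 0.5887 M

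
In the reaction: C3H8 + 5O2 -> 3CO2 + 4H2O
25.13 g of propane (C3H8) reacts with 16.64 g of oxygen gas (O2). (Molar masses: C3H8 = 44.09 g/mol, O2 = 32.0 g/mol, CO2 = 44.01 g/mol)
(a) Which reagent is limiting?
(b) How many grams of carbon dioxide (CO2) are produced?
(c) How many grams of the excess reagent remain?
(a) O2, (b) 13.73 g, (c) 20.54 g

Moles of C3H8 = 25.13 g ÷ 44.09 g/mol = 0.569971 mol
Moles of O2 = 16.64 g ÷ 32.0 g/mol = 0.52 mol
Moles ÷ coefficient: C3H8: 0.569971/1 = 0.57, O2: 0.52/5 = 0.104
(a) O2 has the smaller value, so O2 is the limiting reagent.
(b) Moles of CO2 = 0.52 mol O2 × (3/5) = 0.312 mol; mass = 0.312 mol × 44.01 g/mol = 13.73 g
(c) C3H8 consumed = 0.52 × (1/5) = 0.104 mol; remaining = 0.569971 − 0.104 = 0.465971 mol; mass = 0.465971 mol × 44.09 g/mol = 20.54 g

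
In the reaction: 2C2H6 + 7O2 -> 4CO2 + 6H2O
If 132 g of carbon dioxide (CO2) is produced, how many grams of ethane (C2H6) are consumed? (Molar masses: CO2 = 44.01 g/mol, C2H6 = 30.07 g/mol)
Moles of CO2 = 132 g ÷ 44.01 g/mol = 2.99932 mol
Mole ratio: 2 mol C2H6 / 4 mol CO2
Moles of C2H6 = 2.99932 × (2/4) = 1.49966 mol
Mass of C2H6 = 1.49966 mol × 30.07 g/mol = 45.09 g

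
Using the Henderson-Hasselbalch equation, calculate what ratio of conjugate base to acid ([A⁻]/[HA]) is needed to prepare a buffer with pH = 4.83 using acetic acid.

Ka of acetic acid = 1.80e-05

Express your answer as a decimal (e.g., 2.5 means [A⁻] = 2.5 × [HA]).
[A⁻]/[HA] = 1.217

pKa = −log(1.80e-05) = 4.7447. pH = pKa + log([A⁻]/[HA]). 4.83 = 4.7447 + log(ratio). log(ratio) = 4.83 − 4.7447 = 0.0853. ratio = 10^(0.0853) = 1.217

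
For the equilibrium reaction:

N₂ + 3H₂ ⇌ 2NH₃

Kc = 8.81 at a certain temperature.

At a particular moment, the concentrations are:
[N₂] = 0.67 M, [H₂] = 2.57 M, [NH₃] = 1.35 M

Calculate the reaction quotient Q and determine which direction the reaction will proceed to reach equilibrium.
Q = 0.160, Q < K, reaction proceeds forward (toward products)

Q = ([NH₃]^2) / ([N₂] × [H₂]^3)
  = ((1.35)^2) / ((0.67)·(2.57)^3) = 1.8225/11.373 = 0.1602
Since Q = 0.1602 < Kc = 8.81, the reaction proceeds forward (toward products) to reach equilibrium.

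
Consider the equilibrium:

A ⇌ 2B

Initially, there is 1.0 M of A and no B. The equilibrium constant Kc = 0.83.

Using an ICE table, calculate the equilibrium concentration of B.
[B] = 0.727 M

ICE: [A] = 1.0 − x, [B] = 2x.
Kc = (2x)²/(1.0 − x) = 0.83 ⇒ 4x² + 0.83x − 0.83 = 0.
x = (−0.83 + √(0.83² + 4·4·0.83))/(2·4) = (−0.83 + √13.969)/8 = 0.36344.
[B] = 2x = 0.727 M.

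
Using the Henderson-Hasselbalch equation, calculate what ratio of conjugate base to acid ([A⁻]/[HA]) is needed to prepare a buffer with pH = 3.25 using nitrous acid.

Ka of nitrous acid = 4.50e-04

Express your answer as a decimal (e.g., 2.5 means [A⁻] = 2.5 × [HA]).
[A⁻]/[HA] = 0.800

pKa = −log(4.50e-04) = 3.3468. pH = pKa + log([A⁻]/[HA]). 3.25 = 3.3468 + log(ratio). log(ratio) = 3.25 − 3.3468 = -0.0968. ratio = 10^(-0.0968) = 0.800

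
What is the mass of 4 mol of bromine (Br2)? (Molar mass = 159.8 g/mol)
Mass = 4 mol × 159.8 g/mol = 639.2 g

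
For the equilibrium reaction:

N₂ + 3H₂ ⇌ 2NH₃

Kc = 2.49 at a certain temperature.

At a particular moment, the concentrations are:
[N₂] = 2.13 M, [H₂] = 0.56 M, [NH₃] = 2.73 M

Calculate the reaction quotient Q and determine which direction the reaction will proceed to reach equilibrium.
Q = 19.924, Q > K, reaction proceeds reverse (toward reactants)

Q = ([NH₃]^2) / ([N₂] × [H₂]^3)
  = ((2.73)^2) / ((2.13)·(0.56)^3) = 7.4529/0.37406 = 19.92
Since Q = 19.92 > Kc = 2.49, the reaction proceeds reverse (toward reactants) to reach equilibrium.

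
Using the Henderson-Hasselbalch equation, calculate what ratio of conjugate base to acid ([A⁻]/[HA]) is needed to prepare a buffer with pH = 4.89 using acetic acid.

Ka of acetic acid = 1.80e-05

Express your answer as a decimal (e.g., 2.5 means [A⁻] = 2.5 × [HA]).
[A⁻]/[HA] = 1.397

pKa = −log(1.80e-05) = 4.7447. pH = pKa + log([A⁻]/[HA]). 4.89 = 4.7447 + log(ratio). log(ratio) = 4.89 − 4.7447 = 0.1453. ratio = 10^(0.1453) = 1.397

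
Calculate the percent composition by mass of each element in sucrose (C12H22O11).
C: 42.10%, H: 6.48%, O: 51.42%

Molar mass of C12H22O11 = 342.3 g/mol
% C = (12 × 12.01) / 342.3 × 100% = 144.12 / 342.3 × 100% = 42.10%
% H = (22 × 1.008) / 342.3 × 100% = 22.176 / 342.3 × 100% = 6.48%
% O = (11 × 16.0) / 342.3 × 100% = 176 / 342.3 × 100% = 51.42%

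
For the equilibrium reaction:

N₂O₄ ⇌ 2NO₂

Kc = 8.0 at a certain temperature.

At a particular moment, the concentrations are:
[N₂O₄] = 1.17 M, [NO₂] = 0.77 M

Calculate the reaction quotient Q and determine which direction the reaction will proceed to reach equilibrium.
Q = 0.507, Q < K, reaction proceeds forward (toward products)

Q = ([NO₂]^2) / ([N₂O₄])
  = ((0.77)^2) / ((1.17)) = 0.5929/1.17 = 0.5068
Since Q = 0.5068 < Kc = 8.0, the reaction proceeds forward (toward products) to reach equilibrium.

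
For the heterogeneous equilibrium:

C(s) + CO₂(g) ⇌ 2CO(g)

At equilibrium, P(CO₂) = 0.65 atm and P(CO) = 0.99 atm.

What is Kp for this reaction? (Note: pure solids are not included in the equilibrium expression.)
K_p = 1.508

Solid C is excluded.
Kp = P(CO)²/P(CO₂) = (0.99)²/0.65 = 0.9801/0.65 = 1.508.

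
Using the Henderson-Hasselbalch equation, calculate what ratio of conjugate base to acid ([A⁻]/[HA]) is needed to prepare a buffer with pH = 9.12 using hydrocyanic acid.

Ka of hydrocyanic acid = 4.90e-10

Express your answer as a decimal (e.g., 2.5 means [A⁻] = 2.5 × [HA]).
[A⁻]/[HA] = 0.646

pKa = −log(4.90e-10) = 9.3098. pH = pKa + log([A⁻]/[HA]). 9.12 = 9.3098 + log(ratio). log(ratio) = 9.12 − 9.3098 = -0.1898. ratio = 10^(-0.1898) = 0.646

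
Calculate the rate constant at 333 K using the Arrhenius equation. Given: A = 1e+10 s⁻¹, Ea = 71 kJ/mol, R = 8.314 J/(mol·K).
7.29e-02 s⁻¹

k = A·exp(-Ea/(R·T)) = 1e+10·exp(-71000/(8.314·333)) = 1e+10·exp(-25.6451) = 1e+10·7.2859e-12 = 7.29e-02 s⁻¹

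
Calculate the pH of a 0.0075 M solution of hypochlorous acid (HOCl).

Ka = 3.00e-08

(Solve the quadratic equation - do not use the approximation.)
pH = 4.82

x² + Ka×x - Ka×C = 0. Using quadratic formula: [H⁺] = 1.4985e-05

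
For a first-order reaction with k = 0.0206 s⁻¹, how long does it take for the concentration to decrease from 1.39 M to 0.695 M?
33.65 s

From ln[A] = ln[A]₀ - k·t: t = ln([A]₀/[A])/k = ln(1.39/0.695)/0.0206 = ln(2.0000)/0.0206 = 0.6931/0.0206 = 33.65 s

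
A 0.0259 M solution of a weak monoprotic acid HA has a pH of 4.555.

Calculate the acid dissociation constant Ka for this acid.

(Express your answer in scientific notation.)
K_a = 3.00e-08

[H⁺] = 10^(−pH) = 10^(−4.555) = 2.786e-05 M. For HA ⇌ H⁺ + A⁻, Ka = x²/(C − x) = (2.786e-05)²/(0.0259 − 2.786e-05) = 3.00e-08.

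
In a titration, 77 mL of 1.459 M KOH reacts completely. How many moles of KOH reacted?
Moles = Molarity × Volume (L)
Moles = 1.459 M × 0.077 L = 0.1123 mol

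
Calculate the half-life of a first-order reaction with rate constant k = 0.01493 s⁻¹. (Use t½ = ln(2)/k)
46.43 s

t½ = ln(2)/k = 0.6931/0.01493 = 46.43 s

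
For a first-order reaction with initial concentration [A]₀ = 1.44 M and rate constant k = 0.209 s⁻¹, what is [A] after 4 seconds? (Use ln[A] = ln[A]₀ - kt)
0.6242 M

ln[A] = ln[A]₀ - k·t = ln(1.44) - (0.209)·(4) = 0.3646 - 0.8360 = -0.4714
[A] = e^(-0.4714) = 0.6242 M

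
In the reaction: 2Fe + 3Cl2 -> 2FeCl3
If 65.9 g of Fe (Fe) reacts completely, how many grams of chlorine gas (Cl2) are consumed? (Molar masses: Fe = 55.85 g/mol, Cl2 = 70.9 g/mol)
Moles of Fe = 65.9 g ÷ 55.85 g/mol = 1.17995 mol
Mole ratio: 3 mol Cl2 / 2 mol Fe
Moles of Cl2 = 1.17995 × (3/2) = 1.76992 mol
Mass of Cl2 = 1.76992 mol × 70.9 g/mol = 125.5 g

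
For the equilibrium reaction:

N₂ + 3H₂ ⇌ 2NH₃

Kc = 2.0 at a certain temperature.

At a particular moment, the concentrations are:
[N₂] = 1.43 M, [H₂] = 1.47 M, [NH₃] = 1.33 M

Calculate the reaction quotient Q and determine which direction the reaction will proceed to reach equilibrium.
Q = 0.389, Q < K, reaction proceeds forward (toward products)

Q = ([NH₃]^2) / ([N₂] × [H₂]^3)
  = ((1.33)^2) / ((1.43)·(1.47)^3) = 1.7689/4.5424 = 0.3894
Since Q = 0.3894 < Kc = 2.0, the reaction proceeds forward (toward products) to reach equilibrium.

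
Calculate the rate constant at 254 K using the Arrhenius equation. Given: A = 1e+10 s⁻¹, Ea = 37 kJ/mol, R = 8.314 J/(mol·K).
2.46e+02 s⁻¹

k = A·exp(-Ea/(R·T)) = 1e+10·exp(-37000/(8.314·254)) = 1e+10·exp(-17.5210) = 1e+10·2.4589e-08 = 2.46e+02 s⁻¹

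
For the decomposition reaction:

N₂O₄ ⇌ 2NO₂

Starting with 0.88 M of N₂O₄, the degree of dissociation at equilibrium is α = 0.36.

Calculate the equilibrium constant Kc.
K_c = 0.7128

x = α·[A]₀ = 0.36 × 0.88 = 0.3168 M dissociated.
At eq: [N₂O₄] = 0.88 − 0.3168 = 0.5632 M; [NO₂] = 2x = 0.6336 M.
Kc = [NO₂]²/[N₂O₄] = (0.6336)²/0.5632 = 0.7128.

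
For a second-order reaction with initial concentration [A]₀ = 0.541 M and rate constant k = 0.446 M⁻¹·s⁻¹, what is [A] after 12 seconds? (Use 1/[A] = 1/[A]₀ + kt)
0.1389 M

1/[A] = 1/[A]₀ + k·t = 1/0.541 + (0.446)·(12) = 1.8484 + 5.3520 = 7.2004
[A] = 1/7.2004 = 0.1389 M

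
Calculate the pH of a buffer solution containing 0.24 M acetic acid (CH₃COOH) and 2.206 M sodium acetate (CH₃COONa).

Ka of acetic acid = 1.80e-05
pH = 5.71

pKa = -log(1.80e-05) = 4.74. pH = pKa + log([A⁻]/[HA]) = 4.74 + log(2.206/0.24)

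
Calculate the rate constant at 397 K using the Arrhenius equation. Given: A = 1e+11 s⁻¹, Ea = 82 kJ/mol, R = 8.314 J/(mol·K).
1.62e+00 s⁻¹

k = A·exp(-Ea/(R·T)) = 1e+11·exp(-82000/(8.314·397)) = 1e+11·exp(-24.8435) = 1e+11·1.6240e-11 = 1.62e+00 s⁻¹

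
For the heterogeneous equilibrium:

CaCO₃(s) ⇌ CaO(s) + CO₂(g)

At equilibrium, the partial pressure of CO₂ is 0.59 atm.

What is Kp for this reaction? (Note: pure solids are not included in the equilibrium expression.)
K_p = 0.59

Solids (CaCO₃, CaO) have activity 1 and are excluded.
Kp = P(CO₂) = 0.59.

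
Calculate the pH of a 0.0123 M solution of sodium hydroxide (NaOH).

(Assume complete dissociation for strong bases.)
pH = 12.09

[OH⁻] = 0.0123 M for strong base. pOH = -log[OH⁻] = 1.91, pH = 14 - pOH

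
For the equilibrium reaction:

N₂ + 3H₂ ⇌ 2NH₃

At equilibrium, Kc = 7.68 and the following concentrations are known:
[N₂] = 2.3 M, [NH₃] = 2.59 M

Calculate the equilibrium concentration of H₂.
[H₂] = 0.7242 M

Kc = ([NH₃]^2) / ([N₂] × [H₂]^3) = 7.68
[H₂]^3 = (product terms)/(Kc · other reactant terms) = 6.7081 / (7.68 · 2.3) = 0.37976
[H₂] = (0.37976)^(1/3) = 0.7242 M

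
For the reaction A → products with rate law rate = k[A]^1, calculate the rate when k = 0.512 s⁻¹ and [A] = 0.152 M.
0.07782 M/s

rate = k·[A]^1 = 0.512·(0.152)^1 = 0.512·0.152 = 0.07782 M/s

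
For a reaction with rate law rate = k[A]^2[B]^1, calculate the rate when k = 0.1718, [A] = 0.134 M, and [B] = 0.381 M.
0.001175 M/s

rate = k·[A]^2·[B]^1 = 0.1718·(0.134)^2·(0.381)^1 = 0.1718·0.017956·0.381 = 0.001175 M/s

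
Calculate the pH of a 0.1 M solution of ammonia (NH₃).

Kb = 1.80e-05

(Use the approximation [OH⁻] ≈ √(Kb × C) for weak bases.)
pH = 11.13

[OH⁻] = √(Kb × C) = √(1.80e-05 × 0.1) = 1.3416e-03. pOH = 2.87, pH = 14 - pOH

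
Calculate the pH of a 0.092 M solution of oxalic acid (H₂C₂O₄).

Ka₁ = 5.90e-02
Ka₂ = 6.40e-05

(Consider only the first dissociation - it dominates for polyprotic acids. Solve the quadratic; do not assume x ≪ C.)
pH = 1.30

x² + Ka₁·x − Ka₁·C = 0 with Ka₁ = 5.90e-02, C = 0.092.
x = (−Ka₁ + √(Ka₁² + 4·Ka₁·C))/2 = 4.9862e-02 M, so pH = 1.30.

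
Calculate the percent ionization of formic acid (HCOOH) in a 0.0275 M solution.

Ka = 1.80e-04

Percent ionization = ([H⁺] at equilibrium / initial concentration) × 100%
Percent ionization = 7.77%

Let x = [H⁺]. Ka = x²/(C - x) ⇒ x² + (1.80e-04)x - (1.80e-04)(0.0275) = 0. x = 2.1367e-03. Percent = (2.1367e-03/0.0275) × 100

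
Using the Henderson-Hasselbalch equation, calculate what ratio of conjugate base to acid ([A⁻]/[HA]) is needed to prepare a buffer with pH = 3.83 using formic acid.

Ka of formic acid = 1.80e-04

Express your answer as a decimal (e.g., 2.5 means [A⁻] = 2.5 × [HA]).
[A⁻]/[HA] = 1.217

pKa = −log(1.80e-04) = 3.7447. pH = pKa + log([A⁻]/[HA]). 3.83 = 3.7447 + log(ratio). log(ratio) = 3.83 − 3.7447 = 0.0853. ratio = 10^(0.0853) = 1.217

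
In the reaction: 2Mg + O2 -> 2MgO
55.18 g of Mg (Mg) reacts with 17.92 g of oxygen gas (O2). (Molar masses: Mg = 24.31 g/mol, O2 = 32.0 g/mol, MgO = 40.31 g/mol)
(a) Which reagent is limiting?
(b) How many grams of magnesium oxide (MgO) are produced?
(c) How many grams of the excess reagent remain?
(a) O2, (b) 45.15 g, (c) 27.95 g

Moles of Mg = 55.18 g ÷ 24.31 g/mol = 2.26985 mol
Moles of O2 = 17.92 g ÷ 32.0 g/mol = 0.56 mol
Moles ÷ coefficient: Mg: 2.26985/2 = 1.135, O2: 0.56/1 = 0.56
(a) O2 has the smaller value, so O2 is the limiting reagent.
(b) Moles of MgO = 0.56 mol O2 × (2/1) = 1.12 mol; mass = 1.12 mol × 40.31 g/mol = 45.15 g
(c) Mg consumed = 0.56 × (2/1) = 1.12 mol; remaining = 2.26985 − 1.12 = 1.14985 mol; mass = 1.14985 mol × 24.31 g/mol = 27.95 g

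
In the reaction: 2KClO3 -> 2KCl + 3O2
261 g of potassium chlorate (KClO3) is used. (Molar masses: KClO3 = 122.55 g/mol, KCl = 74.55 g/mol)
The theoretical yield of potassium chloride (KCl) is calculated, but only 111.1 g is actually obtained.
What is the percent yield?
Moles of KClO3 = 261 g ÷ 122.55 g/mol = 2.12974 mol
Mole ratio: 2 mol KCl / 2 mol KClO3
Moles of KCl = 2.12974 × (2/2) = 2.12974 mol
Theoretical yield = 2.12974 mol × 74.55 g/mol = 158.77 g
Actual yield = 111.1 g
Percent yield = (111.1 / 158.77) × 100% = 70.0%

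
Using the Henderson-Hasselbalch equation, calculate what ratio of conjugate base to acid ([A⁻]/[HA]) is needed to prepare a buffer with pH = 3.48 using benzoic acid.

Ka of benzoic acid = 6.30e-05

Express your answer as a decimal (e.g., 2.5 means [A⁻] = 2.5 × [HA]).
[A⁻]/[HA] = 0.190

pKa = −log(6.30e-05) = 4.2007. pH = pKa + log([A⁻]/[HA]). 3.48 = 4.2007 + log(ratio). log(ratio) = 3.48 − 4.2007 = -0.7207. ratio = 10^(-0.7207) = 0.190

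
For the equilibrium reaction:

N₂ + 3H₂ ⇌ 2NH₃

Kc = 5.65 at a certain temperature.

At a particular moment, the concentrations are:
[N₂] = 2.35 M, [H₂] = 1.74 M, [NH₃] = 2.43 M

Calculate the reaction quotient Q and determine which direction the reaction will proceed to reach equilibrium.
Q = 0.477, Q < K, reaction proceeds forward (toward products)

Q = ([NH₃]^2) / ([N₂] × [H₂]^3)
  = ((2.43)^2) / ((2.35)·(1.74)^3) = 5.9049/12.38 = 0.477
Since Q = 0.477 < Kc = 5.65, the reaction proceeds forward (toward products) to reach equilibrium.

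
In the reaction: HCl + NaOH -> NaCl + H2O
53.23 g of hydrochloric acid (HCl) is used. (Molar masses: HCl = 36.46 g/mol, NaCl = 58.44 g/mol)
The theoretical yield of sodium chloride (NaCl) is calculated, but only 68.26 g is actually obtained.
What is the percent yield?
Moles of HCl = 53.23 g ÷ 36.46 g/mol = 1.45996 mol
Mole ratio: 1 mol NaCl / 1 mol HCl
Moles of NaCl = 1.45996 × (1/1) = 1.45996 mol
Theoretical yield = 1.45996 mol × 58.44 g/mol = 85.32 g
Actual yield = 68.26 g
Percent yield = (68.26 / 85.32) × 100% = 80.0%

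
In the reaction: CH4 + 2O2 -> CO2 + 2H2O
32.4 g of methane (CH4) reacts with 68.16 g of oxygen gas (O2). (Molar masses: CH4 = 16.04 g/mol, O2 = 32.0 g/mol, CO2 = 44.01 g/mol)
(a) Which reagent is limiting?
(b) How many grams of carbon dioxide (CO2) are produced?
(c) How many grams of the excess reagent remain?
(a) O2, (b) 46.87 g, (c) 15.32 g

Moles of CH4 = 32.4 g ÷ 16.04 g/mol = 2.01995 mol
Moles of O2 = 68.16 g ÷ 32.0 g/mol = 2.13 mol
Moles ÷ coefficient: CH4: 2.01995/1 = 2.02, O2: 2.13/2 = 1.065
(a) O2 has the smaller value, so O2 is the limiting reagent.
(b) Moles of CO2 = 2.13 mol O2 × (1/2) = 1.065 mol; mass = 1.065 mol × 44.01 g/mol = 46.87 g
(c) CH4 consumed = 2.13 × (1/2) = 1.065 mol; remaining = 2.01995 − 1.065 = 0.95495 mol; mass = 0.95495 mol × 16.04 g/mol = 15.32 g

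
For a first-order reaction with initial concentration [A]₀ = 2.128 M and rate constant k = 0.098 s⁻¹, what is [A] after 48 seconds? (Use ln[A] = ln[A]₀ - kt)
0.0193 M

ln[A] = ln[A]₀ - k·t = ln(2.128) - (0.098)·(48) = 0.7552 - 4.7040 = -3.9488
[A] = e^(-3.9488) = 0.0193 M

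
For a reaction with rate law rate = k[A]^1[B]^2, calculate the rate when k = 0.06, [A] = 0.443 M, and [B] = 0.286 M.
0.002174 M/s

rate = k·[A]^1·[B]^2 = 0.06·(0.443)^1·(0.286)^2 = 0.06·0.443·0.081796 = 0.002174 M/s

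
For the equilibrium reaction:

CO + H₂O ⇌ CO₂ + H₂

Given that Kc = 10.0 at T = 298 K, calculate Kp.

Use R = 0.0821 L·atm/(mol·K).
K_p = 10.0000

Δn = (moles gaseous products) − (moles gaseous reactants) = 0
T = 298 K; RT = 0.0821 × 298 = 24.4658
Kp = Kc·(RT)^Δn = 10.0 × (24.4658)^0 = 10.0 × 1 = 10.0000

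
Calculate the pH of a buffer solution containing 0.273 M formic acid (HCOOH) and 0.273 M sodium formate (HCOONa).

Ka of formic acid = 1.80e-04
pH = 3.74

pKa = -log(1.80e-04) = 3.74. pH = pKa + log([A⁻]/[HA]) = 3.74 + log(0.273/0.273)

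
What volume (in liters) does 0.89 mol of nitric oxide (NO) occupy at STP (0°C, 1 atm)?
At STP, 1 mol of gas occupies 22.4 L
Volume = 0.89 mol × 22.4 L/mol = 19.94 L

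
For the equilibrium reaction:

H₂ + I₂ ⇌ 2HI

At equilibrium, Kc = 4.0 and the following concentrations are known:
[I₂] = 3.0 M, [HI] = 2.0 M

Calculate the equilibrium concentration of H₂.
[H₂] = 0.3333 M

Kc = ([HI]^2) / ([H₂] × [I₂]) = 4.0
[H₂]^1 = (product terms)/(Kc · other reactant terms) = 4 / (4.0 · 3) = 0.33333
[H₂] = 0.3333 M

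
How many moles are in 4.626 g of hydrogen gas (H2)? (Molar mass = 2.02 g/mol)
Moles = 4.626 g ÷ 2.02 g/mol = 2.29 mol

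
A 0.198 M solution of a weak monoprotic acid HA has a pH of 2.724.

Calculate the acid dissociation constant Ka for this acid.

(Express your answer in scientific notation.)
K_a = 1.82e-05

[H⁺] = 10^(−pH) = 10^(−2.724) = 1.888e-03 M. For HA ⇌ H⁺ + A⁻, Ka = x²/(C − x) = (1.888e-03)²/(0.198 − 1.888e-03) = 1.82e-05.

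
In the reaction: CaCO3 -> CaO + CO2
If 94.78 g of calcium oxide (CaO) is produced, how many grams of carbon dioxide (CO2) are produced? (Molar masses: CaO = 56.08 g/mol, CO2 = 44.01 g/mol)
Moles of CaO = 94.78 g ÷ 56.08 g/mol = 1.69009 mol
Mole ratio: 1 mol CO2 / 1 mol CaO
Moles of CO2 = 1.69009 × (1/1) = 1.69009 mol
Mass of CO2 = 1.69009 mol × 44.01 g/mol = 74.38 g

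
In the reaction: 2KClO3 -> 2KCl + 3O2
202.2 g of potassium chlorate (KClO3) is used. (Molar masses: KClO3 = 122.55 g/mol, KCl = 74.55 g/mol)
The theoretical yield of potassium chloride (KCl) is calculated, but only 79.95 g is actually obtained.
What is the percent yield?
Moles of KClO3 = 202.2 g ÷ 122.55 g/mol = 1.64994 mol
Mole ratio: 2 mol KCl / 2 mol KClO3
Moles of KCl = 1.64994 × (2/2) = 1.64994 mol
Theoretical yield = 1.64994 mol × 74.55 g/mol = 123 g
Actual yield = 79.95 g
Percent yield = (79.95 / 123) × 100% = 65.0%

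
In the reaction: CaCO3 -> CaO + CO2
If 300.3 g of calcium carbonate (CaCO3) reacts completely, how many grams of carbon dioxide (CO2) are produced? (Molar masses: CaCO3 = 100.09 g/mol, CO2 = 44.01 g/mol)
Moles of CaCO3 = 300.3 g ÷ 100.09 g/mol = 3.0003 mol
Mole ratio: 1 mol CO2 / 1 mol CaCO3
Moles of CO2 = 3.0003 × (1/1) = 3.0003 mol
Mass of CO2 = 3.0003 mol × 44.01 g/mol = 132 g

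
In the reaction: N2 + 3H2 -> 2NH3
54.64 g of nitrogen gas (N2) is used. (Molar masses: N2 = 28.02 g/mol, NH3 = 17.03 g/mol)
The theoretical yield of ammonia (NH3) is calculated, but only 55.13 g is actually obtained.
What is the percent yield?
Moles of N2 = 54.64 g ÷ 28.02 g/mol = 1.95004 mol
Mole ratio: 2 mol NH3 / 1 mol N2
Moles of NH3 = 1.95004 × (2/1) = 3.90007 mol
Theoretical yield = 3.90007 mol × 17.03 g/mol = 66.418 g
Actual yield = 55.13 g
Percent yield = (55.13 / 66.418) × 100% = 83.0%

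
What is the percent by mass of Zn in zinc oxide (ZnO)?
Mass of Zn in formula = 65.38 × 1 = 65.38 g/mol
Molar mass = 81.38 g/mol
% Zn = (65.38/81.38) × 100% = 80.34%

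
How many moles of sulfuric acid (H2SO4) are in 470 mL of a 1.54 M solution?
Moles = Molarity × Volume (L)
Moles = 1.54 M × 0.47 L = 0.7238 mol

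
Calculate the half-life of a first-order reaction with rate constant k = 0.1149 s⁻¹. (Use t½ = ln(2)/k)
6.03 s

t½ = ln(2)/k = 0.6931/0.1149 = 6.03 s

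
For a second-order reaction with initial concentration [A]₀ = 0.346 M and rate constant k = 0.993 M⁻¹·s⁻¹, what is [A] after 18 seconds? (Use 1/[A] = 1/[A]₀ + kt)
0.0482 M

1/[A] = 1/[A]₀ + k·t = 1/0.346 + (0.993)·(18) = 2.8902 + 17.8740 = 20.7642
[A] = 1/20.7642 = 0.0482 M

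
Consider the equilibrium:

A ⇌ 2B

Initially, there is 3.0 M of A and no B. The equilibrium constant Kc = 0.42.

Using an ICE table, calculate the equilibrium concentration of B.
[B] = 1.022 M

ICE: [A] = 3.0 − x, [B] = 2x.
Kc = (2x)²/(3.0 − x) = 0.42 ⇒ 4x² + 0.42x − 1.26 = 0.
x = (−0.42 + √(0.42² + 4·4·1.26))/(2·4) = (−0.42 + √20.336)/8 = 0.5112.
[B] = 2x = 1.022 M.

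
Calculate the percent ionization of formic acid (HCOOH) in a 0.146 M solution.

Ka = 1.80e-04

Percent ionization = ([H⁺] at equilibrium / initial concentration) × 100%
Percent ionization = 3.45%

Let x = [H⁺]. Ka = x²/(C - x) ⇒ x² + (1.80e-04)x - (1.80e-04)(0.146) = 0. x = 5.0372e-03. Percent = (5.0372e-03/0.146) × 100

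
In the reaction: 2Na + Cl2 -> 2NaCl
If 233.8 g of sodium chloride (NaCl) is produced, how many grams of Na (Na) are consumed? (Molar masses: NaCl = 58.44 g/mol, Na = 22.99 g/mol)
Moles of NaCl = 233.8 g ÷ 58.44 g/mol = 4.00068 mol
Mole ratio: 2 mol Na / 2 mol NaCl
Moles of Na = 4.00068 × (2/2) = 4.00068 mol
Mass of Na = 4.00068 mol × 22.99 g/mol = 91.98 g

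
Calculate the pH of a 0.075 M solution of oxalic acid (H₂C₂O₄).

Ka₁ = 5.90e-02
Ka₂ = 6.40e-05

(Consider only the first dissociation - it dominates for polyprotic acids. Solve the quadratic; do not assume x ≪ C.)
pH = 1.36

x² + Ka₁·x − Ka₁·C = 0 with Ka₁ = 5.90e-02, C = 0.075.
x = (−Ka₁ + √(Ka₁² + 4·Ka₁·C))/2 = 4.3268e-02 M, so pH = 1.36.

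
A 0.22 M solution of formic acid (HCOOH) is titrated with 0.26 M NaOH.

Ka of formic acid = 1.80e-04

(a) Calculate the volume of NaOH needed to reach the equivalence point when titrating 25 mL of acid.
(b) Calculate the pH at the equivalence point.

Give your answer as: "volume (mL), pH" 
V = 21.2 mL, pH = 8.41

(a) At equivalence: moles acid = moles base.
moles acid = 0.22 × 0.025 = 0.0055 mol; V_NaOH = 0.0055/0.26 = 0.02115 L = 21.2 mL.
(b) At equivalence, all acid → conjugate base A⁻ at [A⁻] = 0.0055/0.04615 = 0.1192 M.
Kb = Kw/Ka = 1.0e-14/1.80e-04 = 5.556e-11; [OH⁻] = √(Kb·[A⁻]) = 2.573e-06; pOH = 5.59; pH = 14 − pOH = 8.41.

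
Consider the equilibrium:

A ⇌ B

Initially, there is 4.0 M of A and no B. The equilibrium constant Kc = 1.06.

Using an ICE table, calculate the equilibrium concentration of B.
[B] = 2.058 M

ICE: [A] = 4.0 − x, [B] = x.
Kc = x/(4.0 − x) = 1.06 ⇒ x = 1.06·4.0/(1 + 1.06) = 4.24/2.06 = 2.058.
[B] = x = 2.058 M.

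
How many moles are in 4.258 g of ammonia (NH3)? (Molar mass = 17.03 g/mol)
Moles = 4.258 g ÷ 17.03 g/mol = 0.25 mol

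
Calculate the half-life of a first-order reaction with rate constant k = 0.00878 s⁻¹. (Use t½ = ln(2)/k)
78.95 s

t½ = ln(2)/k = 0.6931/0.00878 = 78.95 s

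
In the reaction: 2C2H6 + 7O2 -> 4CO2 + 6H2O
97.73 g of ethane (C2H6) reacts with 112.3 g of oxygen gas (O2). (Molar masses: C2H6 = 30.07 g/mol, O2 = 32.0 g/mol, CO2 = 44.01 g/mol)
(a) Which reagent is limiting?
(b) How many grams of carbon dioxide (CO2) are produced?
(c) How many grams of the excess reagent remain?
(a) O2, (b) 88.26 g, (c) 67.58 g

Moles of C2H6 = 97.73 g ÷ 30.07 g/mol = 3.25008 mol
Moles of O2 = 112.3 g ÷ 32.0 g/mol = 3.50937 mol
Moles ÷ coefficient: C2H6: 3.25008/2 = 1.625, O2: 3.50937/7 = 0.5013
(a) O2 has the smaller value, so O2 is the limiting reagent.
(b) Moles of CO2 = 3.50937 mol O2 × (4/7) = 2.00536 mol; mass = 2.00536 mol × 44.01 g/mol = 88.26 g
(c) C2H6 consumed = 3.50937 × (2/7) = 1.00268 mol; remaining = 3.25008 − 1.00268 = 2.2474 mol; mass = 2.2474 mol × 30.07 g/mol = 67.58 g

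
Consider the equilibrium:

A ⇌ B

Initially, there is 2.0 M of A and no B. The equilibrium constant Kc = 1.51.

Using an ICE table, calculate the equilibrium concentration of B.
[B] = 1.203 M

ICE: [A] = 2.0 − x, [B] = x.
Kc = x/(2.0 − x) = 1.51 ⇒ x = 1.51·2.0/(1 + 1.51) = 3.02/2.51 = 1.203.
[B] = x = 1.203 M.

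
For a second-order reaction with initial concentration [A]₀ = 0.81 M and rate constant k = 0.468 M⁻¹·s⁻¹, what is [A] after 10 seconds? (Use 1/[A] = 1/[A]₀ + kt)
0.1691 M

1/[A] = 1/[A]₀ + k·t = 1/0.81 + (0.468)·(10) = 1.2346 + 4.6800 = 5.9146
[A] = 1/5.9146 = 0.1691 M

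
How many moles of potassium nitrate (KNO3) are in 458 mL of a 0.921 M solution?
Moles = Molarity × Volume (L)
Moles = 0.921 M × 0.458 L = 0.4218 mol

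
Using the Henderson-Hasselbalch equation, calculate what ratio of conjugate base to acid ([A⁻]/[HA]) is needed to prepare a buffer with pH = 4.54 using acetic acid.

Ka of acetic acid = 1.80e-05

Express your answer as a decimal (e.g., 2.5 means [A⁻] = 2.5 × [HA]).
[A⁻]/[HA] = 0.624

pKa = −log(1.80e-05) = 4.7447. pH = pKa + log([A⁻]/[HA]). 4.54 = 4.7447 + log(ratio). log(ratio) = 4.54 − 4.7447 = -0.2047. ratio = 10^(-0.2047) = 0.624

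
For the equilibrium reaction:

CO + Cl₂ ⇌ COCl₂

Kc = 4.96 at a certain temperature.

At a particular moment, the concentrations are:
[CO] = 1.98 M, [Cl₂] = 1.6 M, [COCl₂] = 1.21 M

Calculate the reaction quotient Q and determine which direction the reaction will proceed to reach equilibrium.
Q = 0.382, Q < K, reaction proceeds forward (toward products)

Q = ([COCl₂]) / ([CO] × [Cl₂])
  = ((1.21)) / ((1.98)·(1.6)) = 1.21/3.168 = 0.3819
Since Q = 0.3819 < Kc = 4.96, the reaction proceeds forward (toward products) to reach equilibrium.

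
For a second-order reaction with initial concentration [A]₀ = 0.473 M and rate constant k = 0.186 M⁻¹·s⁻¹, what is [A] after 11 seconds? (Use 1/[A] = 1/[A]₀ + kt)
0.2404 M

1/[A] = 1/[A]₀ + k·t = 1/0.473 + (0.186)·(11) = 2.1142 + 2.0460 = 4.1602
[A] = 1/4.1602 = 0.2404 M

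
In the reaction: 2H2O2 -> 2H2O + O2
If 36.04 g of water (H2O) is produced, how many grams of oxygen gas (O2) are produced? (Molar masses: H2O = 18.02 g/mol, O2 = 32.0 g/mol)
Moles of H2O = 36.04 g ÷ 18.02 g/mol = 2 mol
Mole ratio: 1 mol O2 / 2 mol H2O
Moles of O2 = 2 × (1/2) = 1 mol
Mass of O2 = 1 mol × 32.0 g/mol = 32 g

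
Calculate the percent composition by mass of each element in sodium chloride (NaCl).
Na: 39.34%, Cl: 60.66%

Molar mass of NaCl = 58.44 g/mol
% Na = (1 × 22.99) / 58.44 × 100% = 22.99 / 58.44 × 100% = 39.34%
% Cl = (1 × 35.45) / 58.44 × 100% = 35.45 / 58.44 × 100% = 60.66%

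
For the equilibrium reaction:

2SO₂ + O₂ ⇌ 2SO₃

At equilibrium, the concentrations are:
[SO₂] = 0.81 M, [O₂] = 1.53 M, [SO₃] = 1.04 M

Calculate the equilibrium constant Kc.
K_c = 1.0775

Kc = ([SO₃]^2) / ([SO₂]^2 × [O₂])
   = ((1.04)^2) / ((0.81)^2·(1.53))
   = 1.0816 / 1.0038 = 1.0775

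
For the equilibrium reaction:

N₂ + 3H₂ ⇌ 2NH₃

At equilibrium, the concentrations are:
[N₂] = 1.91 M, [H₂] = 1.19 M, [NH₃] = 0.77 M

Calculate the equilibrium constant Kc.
K_c = 0.1842

Kc = ([NH₃]^2) / ([N₂] × [H₂]^3)
   = ((0.77)^2) / ((1.91)·(1.19)^3)
   = 0.5929 / 3.2187 = 0.1842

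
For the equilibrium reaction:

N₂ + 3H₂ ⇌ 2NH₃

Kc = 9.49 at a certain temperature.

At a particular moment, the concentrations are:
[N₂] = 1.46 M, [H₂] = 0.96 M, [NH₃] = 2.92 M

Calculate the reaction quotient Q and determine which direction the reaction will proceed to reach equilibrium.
Q = 6.601, Q < K, reaction proceeds forward (toward products)

Q = ([NH₃]^2) / ([N₂] × [H₂]^3)
  = ((2.92)^2) / ((1.46)·(0.96)^3) = 8.5264/1.2917 = 6.601
Since Q = 6.601 < Kc = 9.49, the reaction proceeds forward (toward products) to reach equilibrium.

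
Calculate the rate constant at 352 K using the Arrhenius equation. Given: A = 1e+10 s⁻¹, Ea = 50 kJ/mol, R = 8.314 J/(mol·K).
3.80e+02 s⁻¹

k = A·exp(-Ea/(R·T)) = 1e+10·exp(-50000/(8.314·352)) = 1e+10·exp(-17.0851) = 1e+10·3.8022e-08 = 3.80e+02 s⁻¹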